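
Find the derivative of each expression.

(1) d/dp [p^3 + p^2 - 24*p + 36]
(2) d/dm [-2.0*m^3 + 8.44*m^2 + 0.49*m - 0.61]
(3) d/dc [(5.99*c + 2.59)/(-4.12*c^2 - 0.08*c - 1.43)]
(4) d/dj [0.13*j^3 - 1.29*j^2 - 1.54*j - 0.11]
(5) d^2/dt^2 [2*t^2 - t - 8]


(1) = 3*p^2 + 2*p - 24
(2) = -6.0*m^2 + 16.88*m + 0.49
(3) = (24.6788*c^2 + 21.3416*c - 8.3585)/(16.9744*c^4 + 0.6592*c^3 + 11.7896*c^2 + 0.2288*c + 2.0449)
(4) = 0.39*j^2 - 2.58*j - 1.54
(5) = 4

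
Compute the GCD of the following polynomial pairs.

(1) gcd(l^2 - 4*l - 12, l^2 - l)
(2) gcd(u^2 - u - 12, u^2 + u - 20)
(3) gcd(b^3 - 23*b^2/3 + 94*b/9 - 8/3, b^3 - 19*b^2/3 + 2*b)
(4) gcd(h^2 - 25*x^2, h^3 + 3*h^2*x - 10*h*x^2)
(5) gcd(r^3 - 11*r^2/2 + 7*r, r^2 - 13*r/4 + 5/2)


(1) = gcd((l - 6)*(l + 2), l*(l - 1)) = 1
(2) = u - 4
(3) = gcd((b - 6)*(b - 4/3)*(b - 1/3), b*(b - 6)*(b - 1/3)) = b^2 - 19*b/3 + 2
(4) = gcd((h - 5*x)*(h + 5*x), h*(h - 2*x)*(h + 5*x)) = h + 5*x
(5) = r - 2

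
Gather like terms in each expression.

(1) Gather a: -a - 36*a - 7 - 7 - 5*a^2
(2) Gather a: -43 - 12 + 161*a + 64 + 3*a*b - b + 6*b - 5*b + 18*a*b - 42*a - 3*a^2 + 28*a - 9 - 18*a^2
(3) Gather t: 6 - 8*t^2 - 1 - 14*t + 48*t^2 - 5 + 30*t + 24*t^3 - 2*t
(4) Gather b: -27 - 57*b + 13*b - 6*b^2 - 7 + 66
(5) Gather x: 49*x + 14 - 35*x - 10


(1) = -5*a^2 - 37*a - 14
(2) = -21*a^2 + a*(21*b + 147)
(3) = 24*t^3 + 40*t^2 + 14*t
(4) = -6*b^2 - 44*b + 32
(5) = 14*x + 4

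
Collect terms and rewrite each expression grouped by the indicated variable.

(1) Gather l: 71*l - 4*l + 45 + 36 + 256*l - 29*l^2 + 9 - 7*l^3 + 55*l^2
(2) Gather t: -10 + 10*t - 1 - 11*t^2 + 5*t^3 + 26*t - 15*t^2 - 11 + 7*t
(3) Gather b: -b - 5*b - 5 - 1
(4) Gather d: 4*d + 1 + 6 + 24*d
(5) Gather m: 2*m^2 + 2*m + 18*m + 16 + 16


(1) = -7*l^3 + 26*l^2 + 323*l + 90
(2) = 5*t^3 - 26*t^2 + 43*t - 22
(3) = -6*b - 6
(4) = 28*d + 7
(5) = 2*m^2 + 20*m + 32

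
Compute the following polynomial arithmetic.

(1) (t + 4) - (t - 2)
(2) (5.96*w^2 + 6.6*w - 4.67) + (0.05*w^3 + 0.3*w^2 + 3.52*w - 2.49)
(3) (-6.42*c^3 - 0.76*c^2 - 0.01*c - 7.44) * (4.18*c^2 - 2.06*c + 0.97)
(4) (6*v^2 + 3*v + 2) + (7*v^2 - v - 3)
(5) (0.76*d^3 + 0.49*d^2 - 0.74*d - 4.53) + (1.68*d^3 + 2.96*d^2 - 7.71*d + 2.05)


(1) = 6
(2) = 0.05*w^3 + 6.26*w^2 + 10.12*w - 7.16
(3) = -26.8356*c^5 + 10.0484*c^4 - 4.7036*c^3 - 31.8158*c^2 + 15.3167*c - 7.2168
(4) = 13*v^2 + 2*v - 1
(5) = 2.44*d^3 + 3.45*d^2 - 8.45*d - 2.48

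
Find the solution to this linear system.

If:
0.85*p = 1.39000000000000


Then:
p = 1.64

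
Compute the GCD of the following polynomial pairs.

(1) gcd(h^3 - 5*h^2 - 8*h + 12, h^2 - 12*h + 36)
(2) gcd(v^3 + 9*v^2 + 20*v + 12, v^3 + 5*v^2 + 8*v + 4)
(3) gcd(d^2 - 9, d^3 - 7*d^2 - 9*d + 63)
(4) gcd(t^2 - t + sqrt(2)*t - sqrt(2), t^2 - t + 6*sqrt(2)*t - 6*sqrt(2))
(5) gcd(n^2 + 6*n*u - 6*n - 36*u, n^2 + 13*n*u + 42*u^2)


(1) = gcd((h - 6)*(h - 1)*(h + 2), (h - 6)^2) = h - 6
(2) = gcd((v + 1)*(v + 2)*(v + 6), (v + 1)*(v + 2)^2) = v^2 + 3*v + 2
(3) = gcd((d - 3)*(d + 3), (d - 7)*(d - 3)*(d + 3)) = d^2 - 9
(4) = gcd((t - 1)*(t + sqrt(2)), (t - 1)*(t + 6*sqrt(2))) = t - 1
(5) = n + 6*u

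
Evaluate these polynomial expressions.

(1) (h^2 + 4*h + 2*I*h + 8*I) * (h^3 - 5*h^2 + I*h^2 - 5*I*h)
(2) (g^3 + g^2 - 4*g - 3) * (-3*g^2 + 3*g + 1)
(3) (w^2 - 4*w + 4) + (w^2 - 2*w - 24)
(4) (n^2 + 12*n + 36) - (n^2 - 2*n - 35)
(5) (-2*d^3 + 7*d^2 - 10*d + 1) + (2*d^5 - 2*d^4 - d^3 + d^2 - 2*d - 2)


(1) = h^5 - h^4 + 3*I*h^4 - 22*h^3 - 3*I*h^3 + 2*h^2 - 60*I*h^2 + 40*h
(2) = -3*g^5 + 16*g^3 - 2*g^2 - 13*g - 3
(3) = 2*w^2 - 6*w - 20
(4) = 14*n + 71
(5) = 2*d^5 - 2*d^4 - 3*d^3 + 8*d^2 - 12*d - 1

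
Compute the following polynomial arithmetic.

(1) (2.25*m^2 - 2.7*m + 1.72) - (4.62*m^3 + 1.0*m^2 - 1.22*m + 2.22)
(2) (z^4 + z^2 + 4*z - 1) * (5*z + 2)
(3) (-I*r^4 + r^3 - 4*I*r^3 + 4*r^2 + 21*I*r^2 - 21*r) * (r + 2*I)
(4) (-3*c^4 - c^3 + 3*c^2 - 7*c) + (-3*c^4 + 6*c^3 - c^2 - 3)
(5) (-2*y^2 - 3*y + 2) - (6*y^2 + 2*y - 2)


(1) = -4.62*m^3 + 1.25*m^2 - 1.48*m - 0.5
(2) = 5*z^5 + 2*z^4 + 5*z^3 + 22*z^2 + 3*z - 2
(3) = -I*r^5 + 3*r^4 - 4*I*r^4 + 12*r^3 + 23*I*r^3 - 63*r^2 + 8*I*r^2 - 42*I*r
(4) = -6*c^4 + 5*c^3 + 2*c^2 - 7*c - 3
(5) = -8*y^2 - 5*y + 4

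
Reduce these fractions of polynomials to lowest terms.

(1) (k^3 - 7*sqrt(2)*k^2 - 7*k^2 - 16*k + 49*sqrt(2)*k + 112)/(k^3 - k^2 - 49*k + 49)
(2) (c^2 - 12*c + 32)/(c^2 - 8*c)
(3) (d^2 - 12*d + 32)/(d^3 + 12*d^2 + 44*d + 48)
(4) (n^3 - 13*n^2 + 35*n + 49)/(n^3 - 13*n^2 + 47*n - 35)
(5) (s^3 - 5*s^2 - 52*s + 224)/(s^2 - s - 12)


(1) = (k^2 - 7*sqrt(2)*k - 16)/(k^2 + 6*k - 7)
(2) = (c - 4)/c
(3) = (d^2 - 12*d + 32)/(d^3 + 12*d^2 + 44*d + 48)
(4) = (n^2 - 6*n - 7)/(n^2 - 6*n + 5)
(5) = (s^2 - s - 56)/(s + 3)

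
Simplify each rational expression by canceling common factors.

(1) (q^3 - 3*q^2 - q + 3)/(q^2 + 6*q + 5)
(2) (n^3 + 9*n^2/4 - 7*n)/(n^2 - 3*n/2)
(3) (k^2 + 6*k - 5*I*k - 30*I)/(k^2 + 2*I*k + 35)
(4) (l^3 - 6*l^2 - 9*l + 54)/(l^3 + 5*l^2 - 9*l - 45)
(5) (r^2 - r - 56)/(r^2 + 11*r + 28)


(1) = (q^2 - 4*q + 3)/(q + 5)
(2) = (4*n^2 + 9*n - 28)/(4*n - 6)
(3) = (k + 6)/(k + 7*I)
(4) = (l - 6)/(l + 5)
(5) = (r - 8)/(r + 4)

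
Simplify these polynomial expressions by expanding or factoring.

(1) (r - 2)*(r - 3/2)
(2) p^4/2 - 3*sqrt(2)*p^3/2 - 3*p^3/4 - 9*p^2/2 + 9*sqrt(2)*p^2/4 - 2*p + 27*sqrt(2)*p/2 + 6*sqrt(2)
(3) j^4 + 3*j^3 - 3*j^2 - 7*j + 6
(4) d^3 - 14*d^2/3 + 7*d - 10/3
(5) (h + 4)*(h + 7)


(1) = r^2 - 7*r/2 + 3
(2) = (p/2 + 1)*(p - 4)*(p + 1/2)*(p - 3*sqrt(2))
(3) = (j - 1)^2*(j + 2)*(j + 3)
(4) = (d - 2)*(d - 5/3)*(d - 1)
(5) = h^2 + 11*h + 28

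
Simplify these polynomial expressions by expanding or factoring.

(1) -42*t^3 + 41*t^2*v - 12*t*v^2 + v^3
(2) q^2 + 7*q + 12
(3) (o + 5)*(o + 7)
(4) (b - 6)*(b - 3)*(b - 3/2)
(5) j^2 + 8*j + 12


(1) = (-7*t + v)*(-3*t + v)*(-2*t + v)
(2) = (q + 3)*(q + 4)
(3) = o^2 + 12*o + 35
(4) = b^3 - 21*b^2/2 + 63*b/2 - 27
(5) = (j + 2)*(j + 6)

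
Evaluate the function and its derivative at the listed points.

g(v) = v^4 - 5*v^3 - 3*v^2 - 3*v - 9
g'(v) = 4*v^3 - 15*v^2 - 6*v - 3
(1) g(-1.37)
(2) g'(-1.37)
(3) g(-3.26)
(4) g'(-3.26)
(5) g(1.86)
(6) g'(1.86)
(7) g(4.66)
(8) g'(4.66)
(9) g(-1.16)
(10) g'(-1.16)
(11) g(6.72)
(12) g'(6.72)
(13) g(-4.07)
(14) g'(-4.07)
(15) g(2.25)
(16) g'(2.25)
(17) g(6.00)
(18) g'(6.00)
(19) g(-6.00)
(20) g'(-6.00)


(1) = 5.86
(2) = -33.22
(3) = 255.07
(4) = -281.44
(5) = -45.16
(6) = -40.31
(7) = -122.53
(8) = 48.08
(9) = 0.06
(10) = -22.47
(11) = 357.32
(12) = 493.16
(13) = 565.01
(14) = -496.73
(15) = -62.26
(16) = -46.88
(17) = 81.00
(18) = 285.00
(19) = 2277.00
(20) = -1371.00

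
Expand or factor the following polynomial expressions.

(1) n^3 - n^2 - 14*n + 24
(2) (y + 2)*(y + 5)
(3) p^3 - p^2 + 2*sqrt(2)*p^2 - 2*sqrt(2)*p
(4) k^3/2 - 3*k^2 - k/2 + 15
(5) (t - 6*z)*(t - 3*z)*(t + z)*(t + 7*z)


(1) = (n - 3)*(n - 2)*(n + 4)
(2) = y^2 + 7*y + 10
(3) = p*(p - 1)*(p + 2*sqrt(2))
(4) = (k/2 + 1)*(k - 5)*(k - 3)
(5) = t^4 - t^3*z - 47*t^2*z^2 + 81*t*z^3 + 126*z^4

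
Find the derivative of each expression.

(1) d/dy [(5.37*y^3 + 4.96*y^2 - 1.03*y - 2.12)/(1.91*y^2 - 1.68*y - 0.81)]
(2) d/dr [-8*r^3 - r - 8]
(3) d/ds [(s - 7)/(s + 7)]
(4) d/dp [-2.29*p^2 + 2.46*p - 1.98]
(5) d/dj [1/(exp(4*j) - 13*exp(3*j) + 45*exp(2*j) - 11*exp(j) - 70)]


(1) = (10.2567*y^4 - 18.0432*y^3 - 19.4146*y^2 + 0.0632*y - 2.7273)/(3.6481*y^4 - 6.4176*y^3 - 0.2718*y^2 + 2.7216*y + 0.6561)
(2) = -24*r^2 - 1
(3) = 14/(s + 7)^2
(4) = 2.46 - 4.58*p
(5) = (-4*exp(3*j) + 39*exp(2*j) - 90*exp(j) + 11)*exp(j)/(-exp(4*j) + 13*exp(3*j) - 45*exp(2*j) + 11*exp(j) + 70)^2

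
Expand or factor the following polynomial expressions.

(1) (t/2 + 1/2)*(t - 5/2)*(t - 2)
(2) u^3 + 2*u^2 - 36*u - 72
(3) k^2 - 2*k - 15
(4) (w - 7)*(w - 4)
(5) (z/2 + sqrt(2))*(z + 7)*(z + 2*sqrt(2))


(1) = t^3/2 - 7*t^2/4 + t/4 + 5/2
(2) = (u - 6)*(u + 2)*(u + 6)
(3) = (k - 5)*(k + 3)
(4) = w^2 - 11*w + 28
(5) = z^3/2 + 2*sqrt(2)*z^2 + 7*z^2/2 + 4*z + 14*sqrt(2)*z + 28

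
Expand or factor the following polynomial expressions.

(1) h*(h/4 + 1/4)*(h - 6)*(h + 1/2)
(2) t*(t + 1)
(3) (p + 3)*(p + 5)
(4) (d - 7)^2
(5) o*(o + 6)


(1) = h^4/4 - 9*h^3/8 - 17*h^2/8 - 3*h/4
(2) = t^2 + t
(3) = p^2 + 8*p + 15
(4) = d^2 - 14*d + 49
(5) = o^2 + 6*o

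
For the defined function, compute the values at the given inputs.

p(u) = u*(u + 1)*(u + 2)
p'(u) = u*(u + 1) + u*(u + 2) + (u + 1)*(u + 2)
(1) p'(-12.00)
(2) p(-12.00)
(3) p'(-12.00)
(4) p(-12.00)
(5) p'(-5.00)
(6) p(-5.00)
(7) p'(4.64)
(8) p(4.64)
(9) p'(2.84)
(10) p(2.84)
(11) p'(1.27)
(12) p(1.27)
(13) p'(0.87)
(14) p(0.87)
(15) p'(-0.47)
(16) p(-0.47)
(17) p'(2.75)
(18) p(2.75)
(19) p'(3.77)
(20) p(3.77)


(1) = 362.00
(2) = -1320.00
(3) = 362.00
(4) = -1320.00
(5) = 47.00
(6) = -60.00
(7) = 94.43
(8) = 173.77
(9) = 43.24
(10) = 52.78
(11) = 14.46
(12) = 9.43
(13) = 9.49
(14) = 4.67
(15) = -0.16
(16) = -0.38
(17) = 41.19
(18) = 48.98
(19) = 67.26
(20) = 103.76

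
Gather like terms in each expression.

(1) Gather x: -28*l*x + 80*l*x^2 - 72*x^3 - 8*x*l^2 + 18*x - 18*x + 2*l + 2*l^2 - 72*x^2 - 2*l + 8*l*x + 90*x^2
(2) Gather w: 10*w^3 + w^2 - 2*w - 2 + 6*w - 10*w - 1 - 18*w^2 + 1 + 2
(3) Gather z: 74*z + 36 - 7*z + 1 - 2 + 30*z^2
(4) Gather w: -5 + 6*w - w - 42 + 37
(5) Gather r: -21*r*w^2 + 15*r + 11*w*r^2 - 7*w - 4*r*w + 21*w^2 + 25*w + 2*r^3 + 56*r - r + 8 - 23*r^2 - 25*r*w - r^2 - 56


(1) = 2*l^2 - 72*x^3 + x^2*(80*l + 18) + x*(-8*l^2 - 20*l)
(2) = 10*w^3 - 17*w^2 - 6*w
(3) = 30*z^2 + 67*z + 35
(4) = 5*w - 10
(5) = 2*r^3 + r^2*(11*w - 24) + r*(-21*w^2 - 29*w + 70) + 21*w^2 + 18*w - 48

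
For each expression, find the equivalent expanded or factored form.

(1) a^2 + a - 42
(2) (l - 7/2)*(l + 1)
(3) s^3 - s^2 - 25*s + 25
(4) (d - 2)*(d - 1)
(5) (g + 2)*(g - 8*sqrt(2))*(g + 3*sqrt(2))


(1) = (a - 6)*(a + 7)
(2) = l^2 - 5*l/2 - 7/2
(3) = (s - 5)*(s - 1)*(s + 5)
(4) = d^2 - 3*d + 2
(5) = g^3 - 5*sqrt(2)*g^2 + 2*g^2 - 48*g - 10*sqrt(2)*g - 96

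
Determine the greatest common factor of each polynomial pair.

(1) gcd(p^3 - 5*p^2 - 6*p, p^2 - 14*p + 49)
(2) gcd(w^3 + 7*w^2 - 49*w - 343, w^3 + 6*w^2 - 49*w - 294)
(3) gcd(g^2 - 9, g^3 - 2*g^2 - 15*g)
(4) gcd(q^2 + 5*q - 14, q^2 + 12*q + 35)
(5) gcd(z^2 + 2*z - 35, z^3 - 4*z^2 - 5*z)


(1) = gcd(p*(p - 6)*(p + 1), (p - 7)^2) = 1
(2) = gcd((w - 7)*(w + 7)^2, (w - 7)*(w + 6)*(w + 7)) = w^2 - 49
(3) = g + 3
(4) = q + 7
(5) = z - 5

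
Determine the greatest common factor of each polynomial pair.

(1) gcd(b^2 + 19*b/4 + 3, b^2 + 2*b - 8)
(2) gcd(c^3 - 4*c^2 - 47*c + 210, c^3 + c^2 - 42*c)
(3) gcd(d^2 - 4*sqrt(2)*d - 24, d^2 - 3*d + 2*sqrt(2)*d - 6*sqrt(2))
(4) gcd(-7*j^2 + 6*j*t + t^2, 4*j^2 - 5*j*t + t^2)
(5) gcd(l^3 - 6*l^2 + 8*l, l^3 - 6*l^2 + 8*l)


(1) = b + 4
(2) = gcd((c - 6)*(c - 5)*(c + 7), c*(c - 6)*(c + 7)) = c^2 + c - 42
(3) = gcd((d - 6*sqrt(2))*(d + 2*sqrt(2)), (d - 3)*(d + 2*sqrt(2))) = d + 2*sqrt(2)
(4) = -j + t
(5) = l^3 - 6*l^2 + 8*l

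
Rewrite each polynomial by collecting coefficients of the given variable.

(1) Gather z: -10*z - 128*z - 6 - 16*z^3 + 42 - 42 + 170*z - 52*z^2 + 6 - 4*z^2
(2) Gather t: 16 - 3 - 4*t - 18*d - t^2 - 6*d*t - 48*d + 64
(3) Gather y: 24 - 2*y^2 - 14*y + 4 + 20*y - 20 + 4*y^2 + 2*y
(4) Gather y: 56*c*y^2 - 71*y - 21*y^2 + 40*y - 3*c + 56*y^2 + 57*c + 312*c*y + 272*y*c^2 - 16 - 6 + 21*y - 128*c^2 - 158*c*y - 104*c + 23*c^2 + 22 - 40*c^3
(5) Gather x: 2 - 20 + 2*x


(1) = -16*z^3 - 56*z^2 + 32*z
(2) = -66*d - t^2 + t*(-6*d - 4) + 77
(3) = 2*y^2 + 8*y + 8
(4) = -40*c^3 - 105*c^2 - 50*c + y^2*(56*c + 35) + y*(272*c^2 + 154*c - 10)
(5) = 2*x - 18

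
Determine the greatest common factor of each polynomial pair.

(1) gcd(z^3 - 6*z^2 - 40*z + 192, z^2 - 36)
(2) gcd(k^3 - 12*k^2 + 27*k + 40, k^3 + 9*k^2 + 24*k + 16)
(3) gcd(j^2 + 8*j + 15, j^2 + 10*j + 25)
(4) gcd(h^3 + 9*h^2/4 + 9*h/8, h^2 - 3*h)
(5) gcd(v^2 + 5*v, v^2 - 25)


(1) = z + 6
(2) = k + 1
(3) = j + 5
(4) = h
(5) = v + 5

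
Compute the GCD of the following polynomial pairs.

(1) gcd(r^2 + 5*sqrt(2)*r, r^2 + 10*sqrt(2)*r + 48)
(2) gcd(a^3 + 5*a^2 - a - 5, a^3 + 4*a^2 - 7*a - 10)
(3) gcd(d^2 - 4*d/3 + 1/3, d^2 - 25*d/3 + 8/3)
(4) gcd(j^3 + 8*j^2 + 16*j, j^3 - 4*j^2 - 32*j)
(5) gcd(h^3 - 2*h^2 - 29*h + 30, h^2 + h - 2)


(1) = gcd(r*(r + 5*sqrt(2)), (r + 4*sqrt(2))*(r + 6*sqrt(2))) = 1
(2) = a^2 + 6*a + 5
(3) = gcd((d - 1)*(d - 1/3), (d - 8)*(d - 1/3)) = d - 1/3
(4) = j^2 + 4*j
(5) = h - 1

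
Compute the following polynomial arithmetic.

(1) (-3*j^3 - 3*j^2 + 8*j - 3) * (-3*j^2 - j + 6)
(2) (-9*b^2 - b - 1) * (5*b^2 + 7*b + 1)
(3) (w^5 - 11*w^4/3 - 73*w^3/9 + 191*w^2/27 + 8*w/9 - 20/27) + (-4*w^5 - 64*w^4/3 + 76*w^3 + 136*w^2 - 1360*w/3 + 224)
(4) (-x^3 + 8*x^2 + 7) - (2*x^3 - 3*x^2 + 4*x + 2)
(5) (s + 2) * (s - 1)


(1) = 9*j^5 + 12*j^4 - 39*j^3 - 17*j^2 + 51*j - 18
(2) = -45*b^4 - 68*b^3 - 21*b^2 - 8*b - 1
(3) = -3*w^5 - 25*w^4 + 611*w^3/9 + 3863*w^2/27 - 4072*w/9 + 6028/27
(4) = -3*x^3 + 11*x^2 - 4*x + 5
(5) = s^2 + s - 2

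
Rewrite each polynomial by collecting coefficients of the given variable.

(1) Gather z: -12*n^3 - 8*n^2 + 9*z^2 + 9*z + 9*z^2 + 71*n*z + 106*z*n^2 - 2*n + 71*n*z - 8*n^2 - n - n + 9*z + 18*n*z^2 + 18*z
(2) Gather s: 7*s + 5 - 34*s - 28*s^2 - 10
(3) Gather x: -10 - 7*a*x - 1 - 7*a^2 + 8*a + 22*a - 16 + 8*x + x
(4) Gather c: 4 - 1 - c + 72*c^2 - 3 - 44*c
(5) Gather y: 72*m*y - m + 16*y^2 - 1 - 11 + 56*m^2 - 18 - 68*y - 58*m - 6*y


(1) = -12*n^3 - 16*n^2 - 4*n + z^2*(18*n + 18) + z*(106*n^2 + 142*n + 36)
(2) = -28*s^2 - 27*s - 5
(3) = -7*a^2 + 30*a + x*(9 - 7*a) - 27
(4) = 72*c^2 - 45*c
(5) = 56*m^2 - 59*m + 16*y^2 + y*(72*m - 74) - 30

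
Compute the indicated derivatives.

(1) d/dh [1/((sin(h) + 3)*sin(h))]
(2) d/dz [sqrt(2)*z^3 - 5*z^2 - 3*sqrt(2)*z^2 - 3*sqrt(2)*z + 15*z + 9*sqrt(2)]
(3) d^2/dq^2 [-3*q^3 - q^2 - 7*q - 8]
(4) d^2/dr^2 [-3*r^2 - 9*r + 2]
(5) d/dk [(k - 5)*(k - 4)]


(1) = -(2*sin(h) + 3)*cos(h)/((sin(h) + 3)^2*sin(h)^2)
(2) = 3*sqrt(2)*z^2 - 10*z - 6*sqrt(2)*z - 3*sqrt(2) + 15
(3) = -18*q - 2
(4) = -6
(5) = 2*k - 9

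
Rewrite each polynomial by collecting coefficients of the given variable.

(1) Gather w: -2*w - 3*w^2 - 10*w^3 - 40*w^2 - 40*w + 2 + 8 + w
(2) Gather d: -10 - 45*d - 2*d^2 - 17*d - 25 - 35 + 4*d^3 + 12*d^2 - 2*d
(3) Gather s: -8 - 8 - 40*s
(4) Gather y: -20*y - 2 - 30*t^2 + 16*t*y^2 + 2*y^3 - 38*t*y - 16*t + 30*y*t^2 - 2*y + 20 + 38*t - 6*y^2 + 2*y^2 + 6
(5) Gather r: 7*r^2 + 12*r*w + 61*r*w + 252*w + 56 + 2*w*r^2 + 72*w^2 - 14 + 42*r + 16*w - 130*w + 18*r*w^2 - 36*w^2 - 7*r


(1) = -10*w^3 - 43*w^2 - 41*w + 10
(2) = 4*d^3 + 10*d^2 - 64*d - 70
(3) = -40*s - 16
(4) = -30*t^2 + 22*t + 2*y^3 + y^2*(16*t - 4) + y*(30*t^2 - 38*t - 22) + 24
(5) = r^2*(2*w + 7) + r*(18*w^2 + 73*w + 35) + 36*w^2 + 138*w + 42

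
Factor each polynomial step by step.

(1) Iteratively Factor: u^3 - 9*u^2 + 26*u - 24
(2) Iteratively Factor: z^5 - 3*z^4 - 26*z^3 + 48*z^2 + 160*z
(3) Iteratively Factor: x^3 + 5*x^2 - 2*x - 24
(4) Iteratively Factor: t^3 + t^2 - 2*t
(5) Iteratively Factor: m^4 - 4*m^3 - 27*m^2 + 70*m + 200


(1) = (u - 4)*(u^2 - 5*u + 6) = (u - 4)*(u - 3)*(u - 2)
(2) = (z + 4)*(z^4 - 7*z^3 + 2*z^2 + 40*z) = (z - 4)*(z + 4)*(z^3 - 3*z^2 - 10*z) = (z - 5)*(z - 4)*(z + 4)*(z^2 + 2*z) = z*(z - 5)*(z - 4)*(z + 4)*(z + 2)
(3) = (x + 3)*(x^2 + 2*x - 8) = (x + 3)*(x + 4)*(x - 2)
(4) = (t + 2)*(t^2 - t) = t*(t + 2)*(t - 1)
(5) = (m - 5)*(m^3 + m^2 - 22*m - 40) = (m - 5)*(m + 4)*(m^2 - 3*m - 10) = (m - 5)^2*(m + 4)*(m + 2)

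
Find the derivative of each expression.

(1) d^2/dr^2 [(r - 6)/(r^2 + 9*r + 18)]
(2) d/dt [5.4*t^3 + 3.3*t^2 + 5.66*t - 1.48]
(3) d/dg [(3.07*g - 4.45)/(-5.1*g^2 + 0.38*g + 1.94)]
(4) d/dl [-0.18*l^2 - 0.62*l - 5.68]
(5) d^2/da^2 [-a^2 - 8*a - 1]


(1) = 2*((r - 6)*(2*r + 9)^2 - 3*(r + 1)*(r^2 + 9*r + 18))/(r^2 + 9*r + 18)^3
(2) = 16.2*t^2 + 6.6*t + 5.66
(3) = (15.657*g^2 - 45.39*g + 7.6468)/(26.01*g^4 - 3.876*g^3 - 19.6436*g^2 + 1.4744*g + 3.7636)
(4) = -0.36*l - 0.62
(5) = -2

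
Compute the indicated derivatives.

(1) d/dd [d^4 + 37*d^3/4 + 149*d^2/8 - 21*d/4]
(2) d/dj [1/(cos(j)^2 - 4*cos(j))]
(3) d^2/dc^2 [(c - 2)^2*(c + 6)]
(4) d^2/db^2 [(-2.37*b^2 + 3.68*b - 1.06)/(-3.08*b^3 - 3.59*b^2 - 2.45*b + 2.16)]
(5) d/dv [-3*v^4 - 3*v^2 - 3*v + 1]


(1) = 4*d^3 + 111*d^2/4 + 149*d/4 - 21/4
(2) = 2*(cos(j) - 2)*sin(j)/((cos(j) - 4)^2*cos(j)^2)
(3) = 6*c + 4
(4) = (44.965536*b^6 - 209.459712*b^5 - 230.780088*b^4 + 327.26149*b^3 - 53.559204*b^2 - 72.965964*b + 12.330452)/(29.218112*b^9 + 102.168528*b^8 + 188.811084*b^7 + 147.337247*b^6 + 6.889323*b^5 - 116.664123*b^4 - 56.173411*b^3 + 11.352312*b^2 + 34.29216*b - 10.077696)
(5) = -12*v^3 - 6*v - 3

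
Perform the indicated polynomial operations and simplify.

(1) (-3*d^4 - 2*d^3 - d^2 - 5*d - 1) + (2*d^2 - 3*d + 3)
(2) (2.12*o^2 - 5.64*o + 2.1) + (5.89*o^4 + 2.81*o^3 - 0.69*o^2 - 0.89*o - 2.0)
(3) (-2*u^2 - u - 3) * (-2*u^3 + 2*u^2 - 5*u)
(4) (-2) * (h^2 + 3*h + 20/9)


(1) = -3*d^4 - 2*d^3 + d^2 - 8*d + 2
(2) = 5.89*o^4 + 2.81*o^3 + 1.43*o^2 - 6.53*o + 0.1
(3) = 4*u^5 - 2*u^4 + 14*u^3 - u^2 + 15*u
(4) = -2*h^2 - 6*h - 40/9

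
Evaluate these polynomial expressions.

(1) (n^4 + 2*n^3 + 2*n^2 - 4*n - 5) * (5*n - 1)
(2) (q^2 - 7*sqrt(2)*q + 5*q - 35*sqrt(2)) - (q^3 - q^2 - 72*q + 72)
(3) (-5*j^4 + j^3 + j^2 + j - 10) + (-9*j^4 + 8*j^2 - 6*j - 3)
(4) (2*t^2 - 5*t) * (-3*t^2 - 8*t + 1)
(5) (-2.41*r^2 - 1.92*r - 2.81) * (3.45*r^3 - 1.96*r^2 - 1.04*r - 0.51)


(1) = 5*n^5 + 9*n^4 + 8*n^3 - 22*n^2 - 21*n + 5
(2) = -q^3 + 2*q^2 - 7*sqrt(2)*q + 77*q - 72 - 35*sqrt(2)
(3) = -14*j^4 + j^3 + 9*j^2 - 5*j - 13
(4) = -6*t^4 - t^3 + 42*t^2 - 5*t
(5) = -8.3145*r^5 - 1.9004*r^4 - 3.4249*r^3 + 8.7335*r^2 + 3.9016*r + 1.4331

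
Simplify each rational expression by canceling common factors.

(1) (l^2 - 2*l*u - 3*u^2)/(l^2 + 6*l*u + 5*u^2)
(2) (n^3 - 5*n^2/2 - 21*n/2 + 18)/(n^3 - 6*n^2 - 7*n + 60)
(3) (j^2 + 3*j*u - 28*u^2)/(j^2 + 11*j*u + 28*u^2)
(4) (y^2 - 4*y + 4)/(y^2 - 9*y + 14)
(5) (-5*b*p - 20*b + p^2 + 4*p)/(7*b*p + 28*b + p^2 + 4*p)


(1) = (l - 3*u)/(l + 5*u)
(2) = (2*n - 3)/(2*n - 10)
(3) = (j - 4*u)/(j + 4*u)
(4) = (y - 2)/(y - 7)
(5) = (-5*b + p)/(7*b + p)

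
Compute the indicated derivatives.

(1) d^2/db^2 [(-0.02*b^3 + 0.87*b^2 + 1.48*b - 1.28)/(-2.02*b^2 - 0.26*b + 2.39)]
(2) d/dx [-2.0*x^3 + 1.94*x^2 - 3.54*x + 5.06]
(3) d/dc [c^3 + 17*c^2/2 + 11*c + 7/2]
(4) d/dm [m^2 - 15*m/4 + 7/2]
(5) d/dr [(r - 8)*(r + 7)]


(1) = (-10.96832*b^3 + 6.061788*b^2 - 38.151876*b + 0.753826)/(8.242408*b^6 + 3.182712*b^5 - 28.846812*b^4 - 7.513792*b^3 + 34.130634*b^2 + 4.455438*b - 13.651919)
(2) = -6.0*x^2 + 3.88*x - 3.54
(3) = 3*c^2 + 17*c + 11
(4) = 2*m - 15/4
(5) = 2*r - 1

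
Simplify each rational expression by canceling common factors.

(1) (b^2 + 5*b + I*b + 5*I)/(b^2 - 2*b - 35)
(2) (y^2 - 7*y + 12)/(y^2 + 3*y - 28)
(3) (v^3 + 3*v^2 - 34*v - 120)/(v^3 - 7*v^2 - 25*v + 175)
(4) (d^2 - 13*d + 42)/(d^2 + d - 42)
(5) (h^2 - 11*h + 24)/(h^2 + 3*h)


(1) = (b + I)/(b - 7)
(2) = (y - 3)/(y + 7)
(3) = (v^2 - 2*v - 24)/(v^2 - 12*v + 35)
(4) = (d - 7)/(d + 7)
(5) = (h^2 - 11*h + 24)/(h^2 + 3*h)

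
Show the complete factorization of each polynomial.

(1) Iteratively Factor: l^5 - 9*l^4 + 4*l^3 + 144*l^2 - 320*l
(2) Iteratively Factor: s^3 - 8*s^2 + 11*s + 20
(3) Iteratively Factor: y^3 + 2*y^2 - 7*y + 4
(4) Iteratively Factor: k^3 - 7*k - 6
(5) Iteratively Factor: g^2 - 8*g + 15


(1) = (l - 4)*(l^4 - 5*l^3 - 16*l^2 + 80*l) = l*(l - 4)*(l^3 - 5*l^2 - 16*l + 80) = l*(l - 4)^2*(l^2 - l - 20) = l*(l - 4)^2*(l + 4)*(l - 5)
(2) = (s - 4)*(s^2 - 4*s - 5) = (s - 4)*(s + 1)*(s - 5)
(3) = (y - 1)*(y^2 + 3*y - 4) = (y - 1)^2*(y + 4)
(4) = (k + 2)*(k^2 - 2*k - 3) = (k - 3)*(k + 2)*(k + 1)
(5) = (g - 3)*(g - 5)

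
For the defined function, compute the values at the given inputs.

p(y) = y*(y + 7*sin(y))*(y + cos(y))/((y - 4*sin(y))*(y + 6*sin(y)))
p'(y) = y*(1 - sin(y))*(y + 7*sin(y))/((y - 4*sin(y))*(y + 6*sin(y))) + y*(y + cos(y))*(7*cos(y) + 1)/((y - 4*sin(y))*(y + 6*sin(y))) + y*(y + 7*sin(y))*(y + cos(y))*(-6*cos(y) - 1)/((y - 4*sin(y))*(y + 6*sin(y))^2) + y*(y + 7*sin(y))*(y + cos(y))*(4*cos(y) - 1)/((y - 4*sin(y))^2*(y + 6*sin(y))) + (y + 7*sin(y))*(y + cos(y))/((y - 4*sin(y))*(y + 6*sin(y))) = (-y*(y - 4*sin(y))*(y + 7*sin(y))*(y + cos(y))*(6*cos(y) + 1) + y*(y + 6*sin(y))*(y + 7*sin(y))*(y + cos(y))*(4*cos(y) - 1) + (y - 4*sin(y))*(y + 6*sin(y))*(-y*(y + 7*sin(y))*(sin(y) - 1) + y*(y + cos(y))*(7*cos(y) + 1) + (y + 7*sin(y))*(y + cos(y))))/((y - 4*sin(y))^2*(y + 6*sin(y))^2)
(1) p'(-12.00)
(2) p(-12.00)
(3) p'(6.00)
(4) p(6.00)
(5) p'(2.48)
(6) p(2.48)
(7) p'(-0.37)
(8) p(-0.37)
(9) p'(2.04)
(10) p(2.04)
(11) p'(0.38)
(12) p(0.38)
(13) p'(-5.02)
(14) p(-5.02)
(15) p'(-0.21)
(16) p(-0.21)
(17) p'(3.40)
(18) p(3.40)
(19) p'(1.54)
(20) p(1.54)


(1) = 3.91
(2) = -8.89
(3) = 6.01
(4) = 5.49
(5) = -37731.17
(6) = 204.93
(7) = -0.50
(8) = -0.22
(9) = -5.62
(10) = -2.38
(11) = -0.33
(12) = -0.51
(13) = 15.07
(14) = -6.34
(15) = -0.44
(16) = -0.30
(17) = -2.10
(18) = 1.61
(19) = -1.11
(20) = -1.11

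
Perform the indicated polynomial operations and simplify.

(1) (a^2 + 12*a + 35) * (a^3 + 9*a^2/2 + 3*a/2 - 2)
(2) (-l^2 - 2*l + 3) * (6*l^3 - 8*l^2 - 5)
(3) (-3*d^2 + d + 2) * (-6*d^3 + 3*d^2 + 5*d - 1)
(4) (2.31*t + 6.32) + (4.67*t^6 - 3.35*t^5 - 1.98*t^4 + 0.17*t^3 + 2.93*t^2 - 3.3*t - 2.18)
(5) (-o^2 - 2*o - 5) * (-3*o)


(1) = a^5 + 33*a^4/2 + 181*a^3/2 + 347*a^2/2 + 57*a/2 - 70
(2) = -6*l^5 - 4*l^4 + 34*l^3 - 19*l^2 + 10*l - 15
(3) = 18*d^5 - 15*d^4 - 24*d^3 + 14*d^2 + 9*d - 2
(4) = 4.67*t^6 - 3.35*t^5 - 1.98*t^4 + 0.17*t^3 + 2.93*t^2 - 0.99*t + 4.14
(5) = 3*o^3 + 6*o^2 + 15*o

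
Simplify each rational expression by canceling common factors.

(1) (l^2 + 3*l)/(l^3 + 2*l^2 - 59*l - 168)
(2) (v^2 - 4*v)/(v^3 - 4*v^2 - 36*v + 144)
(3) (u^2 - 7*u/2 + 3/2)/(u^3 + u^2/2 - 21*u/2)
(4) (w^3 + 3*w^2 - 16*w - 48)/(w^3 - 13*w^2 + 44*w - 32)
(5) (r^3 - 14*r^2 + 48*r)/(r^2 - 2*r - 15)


(1) = l/(l^2 - l - 56)
(2) = v/(v^2 - 36)
(3) = (2*u - 1)/(2*u^2 + 7*u)
(4) = (w^2 + 7*w + 12)/(w^2 - 9*w + 8)
(5) = (r^3 - 14*r^2 + 48*r)/(r^2 - 2*r - 15)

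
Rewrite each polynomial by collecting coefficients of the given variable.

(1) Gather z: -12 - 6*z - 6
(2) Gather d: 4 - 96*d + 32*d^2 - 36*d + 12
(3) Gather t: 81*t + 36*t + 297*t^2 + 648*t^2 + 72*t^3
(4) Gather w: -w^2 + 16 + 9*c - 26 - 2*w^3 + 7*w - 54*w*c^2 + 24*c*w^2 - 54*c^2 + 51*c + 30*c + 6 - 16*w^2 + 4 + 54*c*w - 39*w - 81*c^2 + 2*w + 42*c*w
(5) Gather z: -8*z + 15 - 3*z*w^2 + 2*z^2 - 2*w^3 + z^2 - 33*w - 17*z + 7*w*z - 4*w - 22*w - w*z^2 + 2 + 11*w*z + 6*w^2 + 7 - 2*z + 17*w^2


(1) = -6*z - 18
(2) = 32*d^2 - 132*d + 16
(3) = 72*t^3 + 945*t^2 + 117*t
(4) = -135*c^2 + 90*c - 2*w^3 + w^2*(24*c - 17) + w*(-54*c^2 + 96*c - 30)
(5) = -2*w^3 + 23*w^2 - 59*w + z^2*(3 - w) + z*(-3*w^2 + 18*w - 27) + 24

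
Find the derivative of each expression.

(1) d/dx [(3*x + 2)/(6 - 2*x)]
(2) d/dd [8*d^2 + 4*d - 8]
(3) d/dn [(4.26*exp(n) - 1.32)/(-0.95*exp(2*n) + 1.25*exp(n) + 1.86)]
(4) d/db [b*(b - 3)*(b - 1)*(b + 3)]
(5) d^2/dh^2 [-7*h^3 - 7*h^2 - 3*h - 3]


(1) = 11/(2*(x - 3)^2)
(2) = 16*d + 4
(3) = (4.047*exp(2*n) - 2.508*exp(n) + 9.5736)*exp(n)/(0.9025*exp(4*n) - 2.375*exp(3*n) - 1.9715*exp(2*n) + 4.65*exp(n) + 3.4596)
(4) = 4*b^3 - 3*b^2 - 18*b + 9
(5) = -42*h - 14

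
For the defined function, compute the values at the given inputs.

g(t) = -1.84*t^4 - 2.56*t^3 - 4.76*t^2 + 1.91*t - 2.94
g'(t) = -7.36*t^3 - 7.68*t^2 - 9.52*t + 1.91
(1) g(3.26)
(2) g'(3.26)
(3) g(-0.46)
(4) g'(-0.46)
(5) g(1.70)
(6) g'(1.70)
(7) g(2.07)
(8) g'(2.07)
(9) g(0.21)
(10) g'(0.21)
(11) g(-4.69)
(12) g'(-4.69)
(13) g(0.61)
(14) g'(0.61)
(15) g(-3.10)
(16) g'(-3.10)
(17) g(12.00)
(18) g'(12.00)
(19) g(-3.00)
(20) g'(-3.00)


(1) = -343.81
(2) = -365.74
(3) = -4.66
(4) = 5.38
(5) = -41.39
(6) = -72.63
(7) = -75.87
(8) = -115.99
(9) = -2.78
(10) = -0.50
(11) = -742.75
(12) = 636.90
(13) = -4.38
(14) = -8.43
(15) = -148.27
(16) = 176.88
(17) = -43243.38
(18) = -13936.33
(19) = -131.43
(20) = 160.07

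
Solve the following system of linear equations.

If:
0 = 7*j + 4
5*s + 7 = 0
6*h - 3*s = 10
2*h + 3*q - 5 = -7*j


Then:
h = 29/30
j = -4/7
q = 106/45
s = -7/5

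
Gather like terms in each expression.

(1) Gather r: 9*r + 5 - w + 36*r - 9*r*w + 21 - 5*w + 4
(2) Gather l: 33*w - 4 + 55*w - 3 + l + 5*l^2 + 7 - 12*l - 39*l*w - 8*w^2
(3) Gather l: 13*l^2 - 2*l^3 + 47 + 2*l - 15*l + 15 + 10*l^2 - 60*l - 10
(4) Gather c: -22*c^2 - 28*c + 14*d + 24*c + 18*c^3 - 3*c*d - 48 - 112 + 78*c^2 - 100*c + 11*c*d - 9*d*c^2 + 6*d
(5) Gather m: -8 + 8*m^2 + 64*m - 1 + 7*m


(1) = r*(45 - 9*w) - 6*w + 30
(2) = 5*l^2 + l*(-39*w - 11) - 8*w^2 + 88*w
(3) = -2*l^3 + 23*l^2 - 73*l + 52
(4) = 18*c^3 + c^2*(56 - 9*d) + c*(8*d - 104) + 20*d - 160
(5) = 8*m^2 + 71*m - 9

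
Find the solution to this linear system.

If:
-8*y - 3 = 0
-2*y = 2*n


Then:
n = 3/8
y = -3/8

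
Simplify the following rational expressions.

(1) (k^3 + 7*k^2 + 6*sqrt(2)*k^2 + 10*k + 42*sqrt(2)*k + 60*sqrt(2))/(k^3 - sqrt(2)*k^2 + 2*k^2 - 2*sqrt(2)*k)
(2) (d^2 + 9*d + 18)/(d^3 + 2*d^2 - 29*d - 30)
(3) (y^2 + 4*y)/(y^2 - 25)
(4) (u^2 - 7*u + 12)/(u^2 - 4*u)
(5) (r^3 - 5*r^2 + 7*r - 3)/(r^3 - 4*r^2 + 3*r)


(1) = (k^2 + k*(5 + 6*sqrt(2)) + 30*sqrt(2))/(k^2 - sqrt(2)*k)
(2) = (d + 3)/(d^2 - 4*d - 5)
(3) = (y^2 + 4*y)/(y^2 - 25)
(4) = (u - 3)/u
(5) = (r - 1)/r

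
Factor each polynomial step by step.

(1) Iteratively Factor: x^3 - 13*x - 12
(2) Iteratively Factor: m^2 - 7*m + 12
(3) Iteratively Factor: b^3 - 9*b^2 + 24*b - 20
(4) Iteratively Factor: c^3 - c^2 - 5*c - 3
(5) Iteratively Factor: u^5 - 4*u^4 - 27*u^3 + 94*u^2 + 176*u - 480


(1) = (x + 1)*(x^2 - x - 12) = (x - 4)*(x + 1)*(x + 3)
(2) = (m - 3)*(m - 4)
(3) = (b - 5)*(b^2 - 4*b + 4) = (b - 5)*(b - 2)*(b - 2)
(4) = (c - 3)*(c^2 + 2*c + 1) = (c - 3)*(c + 1)*(c + 1)
(5) = (u - 2)*(u^4 - 2*u^3 - 31*u^2 + 32*u + 240) = (u - 2)*(u + 4)*(u^3 - 6*u^2 - 7*u + 60) = (u - 5)*(u - 2)*(u + 4)*(u^2 - u - 12) = (u - 5)*(u - 4)*(u - 2)*(u + 4)*(u + 3)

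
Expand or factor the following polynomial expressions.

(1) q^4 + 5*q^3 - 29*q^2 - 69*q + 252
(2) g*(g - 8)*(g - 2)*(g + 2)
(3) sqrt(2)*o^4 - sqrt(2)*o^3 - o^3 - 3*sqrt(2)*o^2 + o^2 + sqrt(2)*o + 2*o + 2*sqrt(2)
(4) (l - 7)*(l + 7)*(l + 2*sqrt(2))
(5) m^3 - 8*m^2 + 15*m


(1) = (q - 3)^2*(q + 4)*(q + 7)
(2) = g^4 - 8*g^3 - 4*g^2 + 32*g
(3) = (o - 2)*(o - sqrt(2))*(o + sqrt(2)/2)*(sqrt(2)*o + sqrt(2))
(4) = l^3 + 2*sqrt(2)*l^2 - 49*l - 98*sqrt(2)
(5) = m*(m - 5)*(m - 3)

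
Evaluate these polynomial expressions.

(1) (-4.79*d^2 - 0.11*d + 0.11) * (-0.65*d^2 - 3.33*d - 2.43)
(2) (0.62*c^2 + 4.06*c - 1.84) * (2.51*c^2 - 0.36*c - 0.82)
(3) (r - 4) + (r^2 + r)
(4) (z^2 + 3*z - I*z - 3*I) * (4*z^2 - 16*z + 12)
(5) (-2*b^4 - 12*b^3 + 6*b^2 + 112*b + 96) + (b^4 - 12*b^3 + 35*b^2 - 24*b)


(1) = 3.1135*d^4 + 16.0222*d^3 + 11.9345*d^2 - 0.099*d - 0.2673
(2) = 1.5562*c^4 + 9.9674*c^3 - 6.5884*c^2 - 2.6668*c + 1.5088
(3) = r^2 + 2*r - 4
(4) = 4*z^4 - 4*z^3 - 4*I*z^3 - 36*z^2 + 4*I*z^2 + 36*z + 36*I*z - 36*I
(5) = -b^4 - 24*b^3 + 41*b^2 + 88*b + 96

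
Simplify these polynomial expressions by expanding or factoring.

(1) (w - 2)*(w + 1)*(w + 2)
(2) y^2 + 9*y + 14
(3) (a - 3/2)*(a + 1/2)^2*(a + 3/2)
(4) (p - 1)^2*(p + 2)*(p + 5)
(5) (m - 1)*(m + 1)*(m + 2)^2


(1) = w^3 + w^2 - 4*w - 4
(2) = (y + 2)*(y + 7)
(3) = a^4 + a^3 - 2*a^2 - 9*a/4 - 9/16
(4) = p^4 + 5*p^3 - 3*p^2 - 13*p + 10
(5) = m^4 + 4*m^3 + 3*m^2 - 4*m - 4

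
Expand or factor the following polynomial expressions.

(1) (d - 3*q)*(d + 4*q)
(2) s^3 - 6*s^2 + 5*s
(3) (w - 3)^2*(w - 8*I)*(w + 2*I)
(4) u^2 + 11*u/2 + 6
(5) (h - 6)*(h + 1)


(1) = d^2 + d*q - 12*q^2
(2) = s*(s - 5)*(s - 1)
(3) = w^4 - 6*w^3 - 6*I*w^3 + 25*w^2 + 36*I*w^2 - 96*w - 54*I*w + 144
(4) = (u + 3/2)*(u + 4)
(5) = h^2 - 5*h - 6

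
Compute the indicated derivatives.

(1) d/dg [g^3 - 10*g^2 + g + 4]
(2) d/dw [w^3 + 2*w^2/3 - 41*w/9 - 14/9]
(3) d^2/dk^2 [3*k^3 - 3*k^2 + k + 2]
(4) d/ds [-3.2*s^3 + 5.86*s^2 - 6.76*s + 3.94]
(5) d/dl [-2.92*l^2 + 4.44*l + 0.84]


(1) = 3*g^2 - 20*g + 1
(2) = 3*w^2 + 4*w/3 - 41/9
(3) = 18*k - 6
(4) = -9.6*s^2 + 11.72*s - 6.76
(5) = 4.44 - 5.84*l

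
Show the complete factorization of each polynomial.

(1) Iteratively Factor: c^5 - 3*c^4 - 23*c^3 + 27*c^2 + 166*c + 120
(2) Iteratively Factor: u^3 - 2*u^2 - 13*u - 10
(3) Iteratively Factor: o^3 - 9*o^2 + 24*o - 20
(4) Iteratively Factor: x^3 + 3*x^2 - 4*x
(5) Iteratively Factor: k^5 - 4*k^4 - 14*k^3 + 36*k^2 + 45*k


(1) = (c + 2)*(c^4 - 5*c^3 - 13*c^2 + 53*c + 60) = (c - 4)*(c + 2)*(c^3 - c^2 - 17*c - 15) = (c - 4)*(c + 2)*(c + 3)*(c^2 - 4*c - 5) = (c - 5)*(c - 4)*(c + 2)*(c + 3)*(c + 1)
(2) = (u - 5)*(u^2 + 3*u + 2) = (u - 5)*(u + 1)*(u + 2)
(3) = (o - 2)*(o^2 - 7*o + 10) = (o - 5)*(o - 2)*(o - 2)
(4) = (x)*(x^2 + 3*x - 4) = x*(x + 4)*(x - 1)
(5) = (k + 3)*(k^4 - 7*k^3 + 7*k^2 + 15*k) = (k + 1)*(k + 3)*(k^3 - 8*k^2 + 15*k) = k*(k + 1)*(k + 3)*(k^2 - 8*k + 15) = k*(k - 5)*(k + 1)*(k + 3)*(k - 3)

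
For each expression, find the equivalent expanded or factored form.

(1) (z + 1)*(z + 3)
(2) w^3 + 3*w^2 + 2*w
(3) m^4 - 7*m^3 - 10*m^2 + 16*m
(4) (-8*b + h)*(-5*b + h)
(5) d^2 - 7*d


(1) = z^2 + 4*z + 3
(2) = w*(w + 1)*(w + 2)
(3) = m*(m - 8)*(m - 1)*(m + 2)
(4) = 40*b^2 - 13*b*h + h^2
(5) = d*(d - 7)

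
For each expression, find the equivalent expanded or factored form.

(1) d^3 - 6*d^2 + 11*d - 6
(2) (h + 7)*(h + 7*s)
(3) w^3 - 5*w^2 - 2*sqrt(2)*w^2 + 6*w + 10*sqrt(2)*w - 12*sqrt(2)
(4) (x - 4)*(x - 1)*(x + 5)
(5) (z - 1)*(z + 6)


(1) = (d - 3)*(d - 2)*(d - 1)
(2) = h^2 + 7*h*s + 7*h + 49*s
(3) = (w - 3)*(w - 2)*(w - 2*sqrt(2))
(4) = x^3 - 21*x + 20
(5) = z^2 + 5*z - 6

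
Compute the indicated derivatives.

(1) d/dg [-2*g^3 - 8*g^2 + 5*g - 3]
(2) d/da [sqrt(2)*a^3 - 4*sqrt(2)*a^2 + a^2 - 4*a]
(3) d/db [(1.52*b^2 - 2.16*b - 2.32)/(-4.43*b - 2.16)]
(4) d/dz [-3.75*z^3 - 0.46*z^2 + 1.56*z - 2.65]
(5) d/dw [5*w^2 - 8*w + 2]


(1) = -6*g^2 - 16*g + 5
(2) = 3*sqrt(2)*a^2 - 8*sqrt(2)*a + 2*a - 4
(3) = (-6.7336*b^2 - 6.5664*b - 5.612)/(19.6249*b^2 + 19.1376*b + 4.6656)
(4) = -11.25*z^2 - 0.92*z + 1.56
(5) = 10*w - 8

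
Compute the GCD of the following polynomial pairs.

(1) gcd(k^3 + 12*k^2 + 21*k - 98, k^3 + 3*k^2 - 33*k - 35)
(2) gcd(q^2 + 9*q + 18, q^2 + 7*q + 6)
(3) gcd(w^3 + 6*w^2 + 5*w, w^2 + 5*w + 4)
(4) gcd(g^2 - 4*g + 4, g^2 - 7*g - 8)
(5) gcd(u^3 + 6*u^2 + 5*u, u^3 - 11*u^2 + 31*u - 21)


(1) = k + 7
(2) = gcd((q + 3)*(q + 6), (q + 1)*(q + 6)) = q + 6
(3) = gcd(w*(w + 1)*(w + 5), (w + 1)*(w + 4)) = w + 1
(4) = gcd((g - 2)^2, (g - 8)*(g + 1)) = 1
(5) = 1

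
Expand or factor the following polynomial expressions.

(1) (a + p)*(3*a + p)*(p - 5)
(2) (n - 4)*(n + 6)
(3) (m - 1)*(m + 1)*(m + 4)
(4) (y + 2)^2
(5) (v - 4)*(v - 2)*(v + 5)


(1) = 3*a^2*p - 15*a^2 + 4*a*p^2 - 20*a*p + p^3 - 5*p^2
(2) = n^2 + 2*n - 24
(3) = m^3 + 4*m^2 - m - 4
(4) = y^2 + 4*y + 4
(5) = v^3 - v^2 - 22*v + 40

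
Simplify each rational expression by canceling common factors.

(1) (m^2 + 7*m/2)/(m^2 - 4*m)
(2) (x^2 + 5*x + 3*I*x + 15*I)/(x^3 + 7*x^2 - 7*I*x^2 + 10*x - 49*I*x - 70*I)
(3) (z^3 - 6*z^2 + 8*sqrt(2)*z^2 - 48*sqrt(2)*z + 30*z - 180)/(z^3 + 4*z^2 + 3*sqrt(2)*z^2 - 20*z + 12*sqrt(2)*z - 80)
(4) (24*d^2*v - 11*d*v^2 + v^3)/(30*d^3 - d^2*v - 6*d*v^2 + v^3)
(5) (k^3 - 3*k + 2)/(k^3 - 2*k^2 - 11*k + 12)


(1) = (2*m + 7)/(2*m - 8)
(2) = (x + 3*I)/(x^2 + x*(2 - 7*I) - 14*I)
(3) = (z^2 + z*(-6 + 3*sqrt(2)) - 18*sqrt(2))/(z^2 + z*(4 - 2*sqrt(2)) - 8*sqrt(2))
(4) = (-8*d*v + v^2)/(-10*d^2 - 3*d*v + v^2)
(5) = (k^2 + k - 2)/(k^2 - k - 12)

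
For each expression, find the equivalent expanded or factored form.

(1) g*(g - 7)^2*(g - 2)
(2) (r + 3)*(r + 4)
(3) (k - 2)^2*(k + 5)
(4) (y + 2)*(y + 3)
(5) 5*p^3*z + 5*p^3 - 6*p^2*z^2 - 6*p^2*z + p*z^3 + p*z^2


(1) = g^4 - 16*g^3 + 77*g^2 - 98*g
(2) = r^2 + 7*r + 12
(3) = k^3 + k^2 - 16*k + 20
(4) = y^2 + 5*y + 6
(5) = (-5*p + z)*(-p + z)*(p*z + p)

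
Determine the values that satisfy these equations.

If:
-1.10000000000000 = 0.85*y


Then:
y = -1.29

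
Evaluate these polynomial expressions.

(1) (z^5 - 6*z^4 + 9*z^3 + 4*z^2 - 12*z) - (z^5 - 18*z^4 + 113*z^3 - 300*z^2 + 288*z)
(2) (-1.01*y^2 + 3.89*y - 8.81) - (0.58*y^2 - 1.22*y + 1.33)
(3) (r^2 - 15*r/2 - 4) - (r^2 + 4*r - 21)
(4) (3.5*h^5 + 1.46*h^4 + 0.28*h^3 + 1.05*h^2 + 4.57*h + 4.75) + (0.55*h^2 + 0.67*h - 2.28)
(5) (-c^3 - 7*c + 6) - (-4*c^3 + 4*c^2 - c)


(1) = 12*z^4 - 104*z^3 + 304*z^2 - 300*z
(2) = -1.59*y^2 + 5.11*y - 10.14
(3) = 17 - 23*r/2
(4) = 3.5*h^5 + 1.46*h^4 + 0.28*h^3 + 1.6*h^2 + 5.24*h + 2.47
(5) = 3*c^3 - 4*c^2 - 6*c + 6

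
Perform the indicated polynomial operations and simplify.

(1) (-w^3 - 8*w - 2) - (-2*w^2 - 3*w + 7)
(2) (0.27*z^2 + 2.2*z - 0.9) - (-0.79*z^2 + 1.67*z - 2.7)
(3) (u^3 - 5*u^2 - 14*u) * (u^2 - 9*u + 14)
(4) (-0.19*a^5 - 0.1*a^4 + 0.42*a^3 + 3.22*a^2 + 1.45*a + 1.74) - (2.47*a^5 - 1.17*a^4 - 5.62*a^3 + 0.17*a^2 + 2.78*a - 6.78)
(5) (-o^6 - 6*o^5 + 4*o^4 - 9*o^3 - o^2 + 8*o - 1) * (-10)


(1) = -w^3 + 2*w^2 - 5*w - 9
(2) = 1.06*z^2 + 0.53*z + 1.8
(3) = u^5 - 14*u^4 + 45*u^3 + 56*u^2 - 196*u
(4) = -2.66*a^5 + 1.07*a^4 + 6.04*a^3 + 3.05*a^2 - 1.33*a + 8.52
(5) = 10*o^6 + 60*o^5 - 40*o^4 + 90*o^3 + 10*o^2 - 80*o + 10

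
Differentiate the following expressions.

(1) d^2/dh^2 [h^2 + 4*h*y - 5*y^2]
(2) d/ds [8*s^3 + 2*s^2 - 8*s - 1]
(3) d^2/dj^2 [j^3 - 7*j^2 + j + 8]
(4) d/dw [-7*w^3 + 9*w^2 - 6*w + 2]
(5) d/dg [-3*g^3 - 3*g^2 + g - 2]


(1) = 2
(2) = 24*s^2 + 4*s - 8
(3) = 6*j - 14
(4) = -21*w^2 + 18*w - 6
(5) = -9*g^2 - 6*g + 1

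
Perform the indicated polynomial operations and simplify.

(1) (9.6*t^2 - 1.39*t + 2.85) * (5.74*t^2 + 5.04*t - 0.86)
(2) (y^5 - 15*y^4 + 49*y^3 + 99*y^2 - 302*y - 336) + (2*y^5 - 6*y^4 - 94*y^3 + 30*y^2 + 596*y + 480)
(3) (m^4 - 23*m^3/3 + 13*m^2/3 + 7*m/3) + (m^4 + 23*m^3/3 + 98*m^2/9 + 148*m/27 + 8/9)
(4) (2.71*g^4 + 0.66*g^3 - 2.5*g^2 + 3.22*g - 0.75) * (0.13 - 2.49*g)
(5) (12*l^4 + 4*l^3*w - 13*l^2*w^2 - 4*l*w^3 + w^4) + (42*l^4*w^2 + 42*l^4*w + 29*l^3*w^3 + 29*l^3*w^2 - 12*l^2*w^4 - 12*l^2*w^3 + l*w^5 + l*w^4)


(1) = 55.104*t^4 + 40.4054*t^3 + 1.0974*t^2 + 15.5594*t - 2.451
(2) = 3*y^5 - 21*y^4 - 45*y^3 + 129*y^2 + 294*y + 144
(3) = 2*m^4 + 137*m^2/9 + 211*m/27 + 8/9
(4) = -6.7479*g^5 - 1.2911*g^4 + 6.3108*g^3 - 8.3428*g^2 + 2.2861*g - 0.0975
(5) = 42*l^4*w^2 + 42*l^4*w + 12*l^4 + 29*l^3*w^3 + 29*l^3*w^2 + 4*l^3*w - 12*l^2*w^4 - 12*l^2*w^3 - 13*l^2*w^2 + l*w^5 + l*w^4 - 4*l*w^3 + w^4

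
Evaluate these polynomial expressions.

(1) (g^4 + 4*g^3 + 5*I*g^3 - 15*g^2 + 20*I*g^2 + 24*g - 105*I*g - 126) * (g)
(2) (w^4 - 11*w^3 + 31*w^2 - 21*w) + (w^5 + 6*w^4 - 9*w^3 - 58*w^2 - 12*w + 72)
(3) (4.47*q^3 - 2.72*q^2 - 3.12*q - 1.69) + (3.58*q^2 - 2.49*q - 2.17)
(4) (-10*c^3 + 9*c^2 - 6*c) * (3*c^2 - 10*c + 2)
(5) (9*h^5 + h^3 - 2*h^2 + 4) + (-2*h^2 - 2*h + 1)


(1) = g^5 + 4*g^4 + 5*I*g^4 - 15*g^3 + 20*I*g^3 + 24*g^2 - 105*I*g^2 - 126*g
(2) = w^5 + 7*w^4 - 20*w^3 - 27*w^2 - 33*w + 72
(3) = 4.47*q^3 + 0.86*q^2 - 5.61*q - 3.86
(4) = -30*c^5 + 127*c^4 - 128*c^3 + 78*c^2 - 12*c
(5) = 9*h^5 + h^3 - 4*h^2 - 2*h + 5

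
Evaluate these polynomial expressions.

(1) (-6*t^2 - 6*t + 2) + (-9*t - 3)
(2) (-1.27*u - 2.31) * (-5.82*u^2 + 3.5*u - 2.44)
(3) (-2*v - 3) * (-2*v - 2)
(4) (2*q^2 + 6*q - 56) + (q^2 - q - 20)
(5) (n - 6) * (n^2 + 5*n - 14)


(1) = -6*t^2 - 15*t - 1
(2) = 7.3914*u^3 + 8.9992*u^2 - 4.9862*u + 5.6364
(3) = 4*v^2 + 10*v + 6
(4) = 3*q^2 + 5*q - 76
(5) = n^3 - n^2 - 44*n + 84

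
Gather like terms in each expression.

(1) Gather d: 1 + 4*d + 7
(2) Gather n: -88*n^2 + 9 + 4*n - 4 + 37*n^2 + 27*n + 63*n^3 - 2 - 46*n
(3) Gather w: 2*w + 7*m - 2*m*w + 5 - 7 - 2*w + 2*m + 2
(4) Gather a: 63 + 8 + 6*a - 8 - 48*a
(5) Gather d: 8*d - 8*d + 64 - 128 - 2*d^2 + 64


(1) = 4*d + 8
(2) = 63*n^3 - 51*n^2 - 15*n + 3
(3) = -2*m*w + 9*m
(4) = 63 - 42*a
(5) = -2*d^2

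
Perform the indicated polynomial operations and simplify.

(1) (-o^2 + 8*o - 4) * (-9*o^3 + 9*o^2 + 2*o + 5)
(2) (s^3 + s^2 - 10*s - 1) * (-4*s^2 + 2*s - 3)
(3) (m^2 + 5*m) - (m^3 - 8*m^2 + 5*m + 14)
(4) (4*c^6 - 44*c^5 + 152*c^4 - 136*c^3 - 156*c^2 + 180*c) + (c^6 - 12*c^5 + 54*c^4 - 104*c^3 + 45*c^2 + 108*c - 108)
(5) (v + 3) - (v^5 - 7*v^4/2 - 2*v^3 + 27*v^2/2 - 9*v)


(1) = 9*o^5 - 81*o^4 + 106*o^3 - 25*o^2 + 32*o - 20
(2) = -4*s^5 - 2*s^4 + 39*s^3 - 19*s^2 + 28*s + 3
(3) = -m^3 + 9*m^2 - 14
(4) = 5*c^6 - 56*c^5 + 206*c^4 - 240*c^3 - 111*c^2 + 288*c - 108
(5) = -v^5 + 7*v^4/2 + 2*v^3 - 27*v^2/2 + 10*v + 3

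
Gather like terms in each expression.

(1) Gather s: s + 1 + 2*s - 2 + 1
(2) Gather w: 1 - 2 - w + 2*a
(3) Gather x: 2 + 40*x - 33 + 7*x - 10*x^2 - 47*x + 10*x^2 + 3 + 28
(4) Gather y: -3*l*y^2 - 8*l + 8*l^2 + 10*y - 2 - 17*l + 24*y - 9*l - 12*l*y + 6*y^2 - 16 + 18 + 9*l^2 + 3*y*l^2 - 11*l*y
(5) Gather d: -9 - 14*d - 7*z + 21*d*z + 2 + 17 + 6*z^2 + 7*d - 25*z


(1) = 3*s
(2) = 2*a - w - 1
(3) = 0
(4) = 17*l^2 - 34*l + y^2*(6 - 3*l) + y*(3*l^2 - 23*l + 34)
(5) = d*(21*z - 7) + 6*z^2 - 32*z + 10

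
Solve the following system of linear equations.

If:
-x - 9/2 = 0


Then:
x = -9/2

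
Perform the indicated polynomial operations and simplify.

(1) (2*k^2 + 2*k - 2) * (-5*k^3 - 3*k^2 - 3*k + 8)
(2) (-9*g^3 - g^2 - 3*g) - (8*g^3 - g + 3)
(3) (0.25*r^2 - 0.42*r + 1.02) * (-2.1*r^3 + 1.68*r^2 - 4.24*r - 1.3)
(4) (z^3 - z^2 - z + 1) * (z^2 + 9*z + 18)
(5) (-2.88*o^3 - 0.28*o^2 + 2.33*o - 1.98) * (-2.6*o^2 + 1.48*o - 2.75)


(1) = -10*k^5 - 16*k^4 - 2*k^3 + 16*k^2 + 22*k - 16
(2) = -17*g^3 - g^2 - 2*g - 3
(3) = -0.525*r^5 + 1.302*r^4 - 3.9076*r^3 + 3.1694*r^2 - 3.7788*r - 1.326
(4) = z^5 + 8*z^4 + 8*z^3 - 26*z^2 - 9*z + 18
(5) = 7.488*o^5 - 3.5344*o^4 + 1.4476*o^3 + 9.3664*o^2 - 9.3379*o + 5.445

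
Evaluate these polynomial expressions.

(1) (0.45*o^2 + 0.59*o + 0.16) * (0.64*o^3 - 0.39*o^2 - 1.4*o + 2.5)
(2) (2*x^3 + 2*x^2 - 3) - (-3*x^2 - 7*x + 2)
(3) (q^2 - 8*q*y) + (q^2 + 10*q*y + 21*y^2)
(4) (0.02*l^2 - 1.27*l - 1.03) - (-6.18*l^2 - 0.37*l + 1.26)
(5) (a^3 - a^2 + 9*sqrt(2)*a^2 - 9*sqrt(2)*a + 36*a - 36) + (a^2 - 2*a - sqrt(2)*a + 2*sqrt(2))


(1) = 0.288*o^5 + 0.2021*o^4 - 0.7577*o^3 + 0.2366*o^2 + 1.251*o + 0.4
(2) = 2*x^3 + 5*x^2 + 7*x - 5
(3) = 2*q^2 + 2*q*y + 21*y^2
(4) = 6.2*l^2 - 0.9*l - 2.29
(5) = a^3 + 9*sqrt(2)*a^2 - 10*sqrt(2)*a + 34*a - 36 + 2*sqrt(2)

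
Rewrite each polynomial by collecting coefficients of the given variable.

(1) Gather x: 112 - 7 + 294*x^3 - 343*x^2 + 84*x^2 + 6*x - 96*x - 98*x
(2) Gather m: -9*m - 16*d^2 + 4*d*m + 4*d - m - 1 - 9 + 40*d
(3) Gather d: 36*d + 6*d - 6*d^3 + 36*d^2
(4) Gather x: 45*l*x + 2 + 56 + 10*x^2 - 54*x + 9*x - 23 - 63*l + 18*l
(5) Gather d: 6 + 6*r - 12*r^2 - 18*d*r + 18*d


(1) = 294*x^3 - 259*x^2 - 188*x + 105
(2) = -16*d^2 + 44*d + m*(4*d - 10) - 10
(3) = -6*d^3 + 36*d^2 + 42*d
(4) = -45*l + 10*x^2 + x*(45*l - 45) + 35
(5) = d*(18 - 18*r) - 12*r^2 + 6*r + 6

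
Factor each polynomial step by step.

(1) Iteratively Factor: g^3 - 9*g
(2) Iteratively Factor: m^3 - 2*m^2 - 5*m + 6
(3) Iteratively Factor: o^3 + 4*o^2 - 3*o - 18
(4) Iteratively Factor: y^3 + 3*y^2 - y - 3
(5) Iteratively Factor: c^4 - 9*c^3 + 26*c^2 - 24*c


(1) = (g + 3)*(g^2 - 3*g) = g*(g + 3)*(g - 3)
(2) = (m + 2)*(m^2 - 4*m + 3) = (m - 3)*(m + 2)*(m - 1)
(3) = (o - 2)*(o^2 + 6*o + 9) = (o - 2)*(o + 3)*(o + 3)
(4) = (y + 1)*(y^2 + 2*y - 3) = (y - 1)*(y + 1)*(y + 3)
(5) = (c - 3)*(c^3 - 6*c^2 + 8*c) = c*(c - 3)*(c^2 - 6*c + 8) = c*(c - 4)*(c - 3)*(c - 2)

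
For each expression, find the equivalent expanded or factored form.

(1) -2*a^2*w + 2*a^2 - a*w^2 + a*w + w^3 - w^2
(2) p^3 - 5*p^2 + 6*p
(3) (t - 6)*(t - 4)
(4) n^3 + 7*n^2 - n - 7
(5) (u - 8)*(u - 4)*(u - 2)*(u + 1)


(1) = (-2*a + w)*(a + w)*(w - 1)
(2) = p*(p - 3)*(p - 2)
(3) = t^2 - 10*t + 24
(4) = (n - 1)*(n + 1)*(n + 7)
(5) = u^4 - 13*u^3 + 42*u^2 - 8*u - 64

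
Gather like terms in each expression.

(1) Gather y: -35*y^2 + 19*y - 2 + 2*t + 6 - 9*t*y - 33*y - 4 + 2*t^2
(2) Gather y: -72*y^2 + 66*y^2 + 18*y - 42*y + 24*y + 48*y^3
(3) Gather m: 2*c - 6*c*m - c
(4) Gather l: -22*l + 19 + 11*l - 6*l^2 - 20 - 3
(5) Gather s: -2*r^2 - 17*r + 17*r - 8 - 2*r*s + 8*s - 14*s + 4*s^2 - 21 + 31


(1) = 2*t^2 + 2*t - 35*y^2 + y*(-9*t - 14)
(2) = 48*y^3 - 6*y^2
(3) = -6*c*m + c
(4) = -6*l^2 - 11*l - 4
(5) = -2*r^2 + 4*s^2 + s*(-2*r - 6) + 2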